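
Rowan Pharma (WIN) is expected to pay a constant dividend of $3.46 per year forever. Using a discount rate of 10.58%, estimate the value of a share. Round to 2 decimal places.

$32.70

Zero-growth DDM (perpetuity): P₀ = D/r = 3.46 / 0.1058 = 32.7032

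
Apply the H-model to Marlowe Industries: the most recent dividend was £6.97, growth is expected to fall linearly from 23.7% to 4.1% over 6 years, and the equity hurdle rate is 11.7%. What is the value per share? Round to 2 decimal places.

H-model: P₀ = D₀[(1+g_L) + H(g_S−g_L)]/(r−g_L), with H = 6/2 = 3.
P₀ = 6.97 × [(1+0.041) + 3×(0.237−0.041)] / (0.117−0.041)
   = 6.97 × 1.6290 / 0.076 = 149.3964

£149.40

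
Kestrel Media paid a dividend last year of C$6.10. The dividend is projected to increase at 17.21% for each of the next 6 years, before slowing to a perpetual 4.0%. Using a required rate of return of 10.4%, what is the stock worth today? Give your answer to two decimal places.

C$187.32

Two-stage DDM. Project D₁…D_6 at 0.1721, terminal growth 0.04, discount at r = 0.104.
D_1 = 7.1498
D_2 = 8.3803
D_3 = 9.8225
D_4 = 11.5130
D_5 = 13.4944
D_6 = 15.8168
Terminal value at t=6: TV = D_7/(r−g) = 16.4494/(0.104−0.04) = 257.0225
P₀ = 7.1498/(1+0.104)^1 + 8.3803/(1+0.104)^2 + 9.8225/(1+0.104)^3 + 11.5130/(1+0.104)^4 + 13.4944/(1+0.104)^5 + 15.8168/(1+0.104)^6 + 257.0225/(1+0.104)^6 = 187.3232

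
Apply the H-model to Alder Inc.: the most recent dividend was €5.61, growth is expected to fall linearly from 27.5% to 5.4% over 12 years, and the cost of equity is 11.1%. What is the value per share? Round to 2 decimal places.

€234.24

H-model: P₀ = D₀[(1+g_L) + H(g_S−g_L)]/(r−g_L), with H = 12/2 = 6.
P₀ = 5.61 × [(1+0.054) + 6×(0.275−0.054)] / (0.111−0.054)
   = 5.61 × 2.3800 / 0.057 = 234.2421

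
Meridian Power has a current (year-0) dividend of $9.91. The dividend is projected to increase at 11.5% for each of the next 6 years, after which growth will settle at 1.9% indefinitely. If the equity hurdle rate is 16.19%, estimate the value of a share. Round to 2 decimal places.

Two-stage DDM. Project D₁…D_6 at 0.115, terminal growth 0.019, discount at r = 0.1619.
D_1 = 11.0496
D_2 = 12.3204
D_3 = 13.7372
D_4 = 15.3170
D_5 = 17.0784
D_6 = 19.0425
Terminal value at t=6: TV = D_7/(r−g) = 19.4043/(0.1619−0.019) = 135.7891
P₀ = 11.0496/(1+0.1619)^1 + 12.3204/(1+0.1619)^2 + 13.7372/(1+0.1619)^3 + 15.3170/(1+0.1619)^4 + 17.0784/(1+0.1619)^5 + 19.0425/(1+0.1619)^6 + 135.7891/(1+0.1619)^6 = 106.7915

$106.79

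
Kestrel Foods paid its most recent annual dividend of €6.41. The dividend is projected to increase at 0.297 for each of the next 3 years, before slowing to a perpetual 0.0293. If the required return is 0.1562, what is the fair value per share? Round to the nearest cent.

€97.70

Two-stage DDM. Project D₁…D_3 at 0.297, terminal growth 0.0293, discount at r = 0.1562.
D_1 = 8.3138
D_2 = 10.7830
D_3 = 13.9855
Terminal value at t=3: TV = D_4/(r−g) = 14.3953/(0.1562−0.0293) = 113.4379
P₀ = 8.3138/(1+0.1562)^1 + 10.7830/(1+0.1562)^2 + 13.9855/(1+0.1562)^3 + 113.4379/(1+0.1562)^3 = 97.6992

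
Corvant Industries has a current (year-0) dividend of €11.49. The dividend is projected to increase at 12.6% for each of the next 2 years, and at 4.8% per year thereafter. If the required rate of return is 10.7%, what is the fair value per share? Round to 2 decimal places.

Two-stage DDM. Project D₁…D_2 at 0.126, terminal growth 0.048, discount at r = 0.107.
D_1 = 12.9377
D_2 = 14.5679
Terminal value at t=2: TV = D_3/(r−g) = 15.2672/(0.107−0.048) = 258.7653
P₀ = 12.9377/(1+0.107)^1 + 14.5679/(1+0.107)^2 + 258.7653/(1+0.107)^2 = 234.7346

€234.73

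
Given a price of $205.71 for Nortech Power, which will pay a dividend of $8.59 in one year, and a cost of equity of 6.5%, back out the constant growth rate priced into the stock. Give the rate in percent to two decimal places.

2.32%

From P₀ = D₁/(r − g), the implied growth is g = r − D₁/P₀.
g = 0.065 − 8.59/205.71 = 0.065 − 0.04176 = 0.02324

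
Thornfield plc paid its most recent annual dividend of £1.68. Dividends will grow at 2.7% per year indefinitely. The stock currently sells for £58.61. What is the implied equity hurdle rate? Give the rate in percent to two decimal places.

5.64%

Rearranging the constant-growth DDM: r = D₁/P₀ + g.
D₁ = 1.68 × (1 + 0.027) = 1.7254.
r = 1.7254 / 58.61 + 0.027 = 0.02944 + 0.027 = 0.05644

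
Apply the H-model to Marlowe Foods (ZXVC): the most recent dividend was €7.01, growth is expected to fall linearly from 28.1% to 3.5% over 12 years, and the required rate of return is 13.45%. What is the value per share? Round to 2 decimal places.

H-model: P₀ = D₀[(1+g_L) + H(g_S−g_L)]/(r−g_L), with H = 12/2 = 6.
P₀ = 7.01 × [(1+0.035) + 6×(0.281−0.035)] / (0.1345−0.035)
   = 7.01 × 2.5110 / 0.0995 = 176.9056

€176.91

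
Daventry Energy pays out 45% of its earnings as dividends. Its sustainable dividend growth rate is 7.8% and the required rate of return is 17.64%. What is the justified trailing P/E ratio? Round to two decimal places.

4.93

Justified trailing P/E = b(1+g)/(r−g) = 0.45×(1+0.078)/(0.1764−0.078) = 4.9299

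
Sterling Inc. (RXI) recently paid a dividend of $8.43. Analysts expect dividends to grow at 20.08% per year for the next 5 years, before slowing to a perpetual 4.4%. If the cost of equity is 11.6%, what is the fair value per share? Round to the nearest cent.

Two-stage DDM. Project D₁…D_5 at 0.2008, terminal growth 0.044, discount at r = 0.116.
D_1 = 10.1227
D_2 = 12.1554
D_3 = 14.5962
D_4 = 17.5271
D_5 = 21.0466
Terminal value at t=5: TV = D_6/(r−g) = 21.9726/(0.116−0.044) = 305.1750
P₀ = 10.1227/(1+0.116)^1 + 12.1554/(1+0.116)^2 + 14.5962/(1+0.116)^3 + 17.5271/(1+0.116)^4 + 21.0466/(1+0.116)^5 + 305.1750/(1+0.116)^5 = 229.0792

$229.08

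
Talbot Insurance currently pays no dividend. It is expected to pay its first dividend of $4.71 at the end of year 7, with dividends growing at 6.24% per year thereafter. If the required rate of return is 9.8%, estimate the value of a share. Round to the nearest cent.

$75.50

Deferred-dividend DDM. At t=6 the remaining stream is a growing perpetuity with first payment D_7 = 4.71.
V_6 = D_7/(r−g) = 4.71/(0.098−0.0624) = 132.3034
P₀ = V_6/(1+r)^6 = 132.3034/(1+0.098)^6 = 75.5017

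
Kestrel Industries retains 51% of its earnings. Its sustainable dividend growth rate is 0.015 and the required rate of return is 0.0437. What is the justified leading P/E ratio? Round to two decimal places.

Payout ratio b = 1 − 0.51 = 0.49.
Justified leading P/E = b/(r−g) = 0.49/(0.0437−0.015) = 17.0732

17.07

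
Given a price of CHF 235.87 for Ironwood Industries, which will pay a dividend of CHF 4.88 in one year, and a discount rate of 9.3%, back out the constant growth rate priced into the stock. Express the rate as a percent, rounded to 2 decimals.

From P₀ = D₁/(r − g), the implied growth is g = r − D₁/P₀.
g = 0.093 − 4.88/235.87 = 0.093 − 0.02069 = 0.07231

7.23%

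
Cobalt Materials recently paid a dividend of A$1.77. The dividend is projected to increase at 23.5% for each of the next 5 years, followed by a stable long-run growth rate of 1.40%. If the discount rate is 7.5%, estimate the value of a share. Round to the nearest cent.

A$72.56

Two-stage DDM. Project D₁…D_5 at 0.235, terminal growth 0.014, discount at r = 0.075.
D_1 = 2.1859
D_2 = 2.6996
D_3 = 3.3341
D_4 = 4.1176
D_5 = 5.0852
Terminal value at t=5: TV = D_6/(r−g) = 5.1564/(0.075−0.014) = 84.5310
P₀ = 2.1859/(1+0.075)^1 + 2.6996/(1+0.075)^2 + 3.3341/(1+0.075)^3 + 4.1176/(1+0.075)^4 + 5.0852/(1+0.075)^5 + 84.5310/(1+0.075)^5 = 72.5595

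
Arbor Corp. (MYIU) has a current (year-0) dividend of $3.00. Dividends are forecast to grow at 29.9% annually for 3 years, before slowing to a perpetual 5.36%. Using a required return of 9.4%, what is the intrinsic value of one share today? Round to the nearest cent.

Two-stage DDM. Project D₁…D_3 at 0.299, terminal growth 0.0536, discount at r = 0.094.
D_1 = 3.8970
D_2 = 5.0622
D_3 = 6.5758
Terminal value at t=3: TV = D_4/(r−g) = 6.9283/(0.094−0.0536) = 171.4917
P₀ = 3.8970/(1+0.094)^1 + 5.0622/(1+0.094)^2 + 6.5758/(1+0.094)^3 + 171.4917/(1+0.094)^3 = 143.7899

$143.79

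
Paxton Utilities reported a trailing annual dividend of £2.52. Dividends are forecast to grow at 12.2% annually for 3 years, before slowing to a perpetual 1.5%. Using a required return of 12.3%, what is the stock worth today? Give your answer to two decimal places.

Two-stage DDM. Project D₁…D_3 at 0.122, terminal growth 0.015, discount at r = 0.123.
D_1 = 2.8274
D_2 = 3.1724
D_3 = 3.5594
Terminal value at t=3: TV = D_4/(r−g) = 3.6128/(0.123−0.015) = 33.4519
P₀ = 2.8274/(1+0.123)^1 + 3.1724/(1+0.123)^2 + 3.5594/(1+0.123)^3 + 33.4519/(1+0.123)^3 = 31.1667

£31.17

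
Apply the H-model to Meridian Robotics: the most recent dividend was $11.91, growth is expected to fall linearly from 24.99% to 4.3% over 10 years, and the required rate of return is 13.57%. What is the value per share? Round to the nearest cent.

$266.92

H-model: P₀ = D₀[(1+g_L) + H(g_S−g_L)]/(r−g_L), with H = 10/2 = 5.
P₀ = 11.91 × [(1+0.043) + 5×(0.2499−0.043)] / (0.1357−0.043)
   = 11.91 × 2.0775 / 0.0927 = 266.9150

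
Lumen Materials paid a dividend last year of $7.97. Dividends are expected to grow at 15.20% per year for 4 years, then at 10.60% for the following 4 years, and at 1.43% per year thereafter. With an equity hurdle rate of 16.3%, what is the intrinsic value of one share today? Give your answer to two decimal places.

Three-stage DDM. Project D₁…D_8; terminal Gordon value at t=8 with g = 0.0143; discount at r = 0.163.
D_1 = 9.1814
D_2 = 10.5770
D_3 = 12.1847
D_4 = 14.0368
D_5 = 15.5247
D_6 = 17.1703
D_7 = 18.9904
D_8 = 21.0034
TV_8 = 21.3037/(0.163−0.0143) = 143.2664
P₀ = Σ Dₜ/(1+r)ᵗ + TV_8/(1+r)^8 = 101.0497

$101.05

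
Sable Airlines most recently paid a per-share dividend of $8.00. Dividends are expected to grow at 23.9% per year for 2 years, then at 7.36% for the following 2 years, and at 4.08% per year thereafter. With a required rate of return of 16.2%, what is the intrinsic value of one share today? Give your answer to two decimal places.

Three-stage DDM. Project D₁…D_4; terminal Gordon value at t=4 with g = 0.0408; discount at r = 0.162.
D_1 = 9.9120
D_2 = 12.2810
D_3 = 13.1848
D_4 = 14.1553
TV_4 = 14.7328/(0.162−0.0408) = 121.5576
P₀ = Σ Dₜ/(1+r)ᵗ + TV_4/(1+r)^4 = 100.4672

$100.47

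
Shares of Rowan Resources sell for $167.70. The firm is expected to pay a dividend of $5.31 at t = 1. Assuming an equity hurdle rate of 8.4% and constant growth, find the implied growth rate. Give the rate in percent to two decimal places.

From P₀ = D₁/(r − g), the implied growth is g = r − D₁/P₀.
g = 0.084 − 5.31/167.70 = 0.084 − 0.03166 = 0.05234

5.23%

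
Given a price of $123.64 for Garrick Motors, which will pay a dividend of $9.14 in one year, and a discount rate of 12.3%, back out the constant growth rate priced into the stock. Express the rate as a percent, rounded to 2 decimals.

From P₀ = D₁/(r − g), the implied growth is g = r − D₁/P₀.
g = 0.123 − 9.14/123.64 = 0.123 − 0.07392 = 0.04908

4.91%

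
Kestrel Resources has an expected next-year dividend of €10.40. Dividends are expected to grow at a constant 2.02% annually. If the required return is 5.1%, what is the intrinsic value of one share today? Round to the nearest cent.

Gordon growth model: P₀ = D₁/(r − g), with D₁ = 10.40 given directly.
P₀ = 10.4000 / (0.051 − 0.0202) = 10.4000 / 0.0308 = 337.6623

€337.66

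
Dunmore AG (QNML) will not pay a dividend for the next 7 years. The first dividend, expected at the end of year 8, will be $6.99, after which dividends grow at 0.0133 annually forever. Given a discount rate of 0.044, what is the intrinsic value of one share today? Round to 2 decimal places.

Deferred-dividend DDM. At t=7 the remaining stream is a growing perpetuity with first payment D_8 = 6.99.
V_7 = D_8/(r−g) = 6.99/(0.044−0.0133) = 227.6873
P₀ = V_7/(1+r)^7 = 227.6873/(1+0.044)^7 = 168.4362

$168.44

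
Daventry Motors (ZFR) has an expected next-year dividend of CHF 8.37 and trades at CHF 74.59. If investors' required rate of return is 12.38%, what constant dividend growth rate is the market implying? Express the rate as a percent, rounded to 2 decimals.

1.16%

From P₀ = D₁/(r − g), the implied growth is g = r − D₁/P₀.
g = 0.1238 − 8.37/74.59 = 0.1238 − 0.11221 = 0.01159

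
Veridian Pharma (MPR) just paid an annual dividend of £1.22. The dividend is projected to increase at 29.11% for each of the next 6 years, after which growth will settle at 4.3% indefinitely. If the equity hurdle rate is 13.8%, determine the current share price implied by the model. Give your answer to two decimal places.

£40.22

Two-stage DDM. Project D₁…D_6 at 0.2911, terminal growth 0.043, discount at r = 0.138.
D_1 = 1.5751
D_2 = 2.0337
D_3 = 2.6257
D_4 = 3.3900
D_5 = 4.3768
D_6 = 5.6509
Terminal value at t=6: TV = D_7/(r−g) = 5.8939/(0.138−0.043) = 62.0411
P₀ = 1.5751/(1+0.138)^1 + 2.0337/(1+0.138)^2 + 2.6257/(1+0.138)^3 + 3.3900/(1+0.138)^4 + 4.3768/(1+0.138)^5 + 5.6509/(1+0.138)^6 + 62.0411/(1+0.138)^6 = 40.2168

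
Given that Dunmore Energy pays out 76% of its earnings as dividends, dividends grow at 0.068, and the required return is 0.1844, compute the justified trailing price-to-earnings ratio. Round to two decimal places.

6.97

Justified trailing P/E = b(1+g)/(r−g) = 0.76×(1+0.068)/(0.1844−0.068) = 6.9732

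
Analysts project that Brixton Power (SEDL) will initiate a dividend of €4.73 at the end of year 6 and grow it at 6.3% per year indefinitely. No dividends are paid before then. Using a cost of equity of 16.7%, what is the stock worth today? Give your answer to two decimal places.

Deferred-dividend DDM. At t=5 the remaining stream is a growing perpetuity with first payment D_6 = 4.73.
V_5 = D_6/(r−g) = 4.73/(0.167−0.063) = 45.4808
P₀ = V_5/(1+r)^5 = 45.4808/(1+0.167)^5 = 21.0123

€21.01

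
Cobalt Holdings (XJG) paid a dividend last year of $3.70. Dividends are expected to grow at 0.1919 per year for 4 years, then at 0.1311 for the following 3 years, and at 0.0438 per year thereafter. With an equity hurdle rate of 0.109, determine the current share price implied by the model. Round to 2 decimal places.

Three-stage DDM. Project D₁…D_7; terminal Gordon value at t=7 with g = 0.0438; discount at r = 0.109.
D_1 = 4.4100
D_2 = 5.2563
D_3 = 6.2650
D_4 = 7.4673
D_5 = 8.4462
D_6 = 9.5535
D_7 = 10.8060
TV_7 = 11.2793/(0.109−0.0438) = 172.9951
P₀ = Σ Dₜ/(1+r)ᵗ + TV_7/(1+r)^7 = 117.0405

$117.04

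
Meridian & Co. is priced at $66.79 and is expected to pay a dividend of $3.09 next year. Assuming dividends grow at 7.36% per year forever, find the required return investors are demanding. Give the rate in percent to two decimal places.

11.99%

Rearranging the constant-growth DDM: r = D₁/P₀ + g.
r = 3.0900 / 66.79 + 0.0736 = 0.04626 + 0.0736 = 0.11986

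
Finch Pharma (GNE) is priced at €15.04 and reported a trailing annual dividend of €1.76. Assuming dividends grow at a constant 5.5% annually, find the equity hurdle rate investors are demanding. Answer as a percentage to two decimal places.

Rearranging the constant-growth DDM: r = D₁/P₀ + g.
D₁ = 1.76 × (1 + 0.055) = 1.8568.
r = 1.8568 / 15.04 + 0.055 = 0.12346 + 0.055 = 0.17846

17.85%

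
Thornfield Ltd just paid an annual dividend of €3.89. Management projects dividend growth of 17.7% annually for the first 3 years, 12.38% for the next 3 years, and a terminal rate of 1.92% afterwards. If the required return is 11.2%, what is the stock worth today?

Three-stage DDM. Project D₁…D_6; terminal Gordon value at t=6 with g = 0.0192; discount at r = 0.112.
D_1 = 4.5785
D_2 = 5.3889
D_3 = 6.3428
D_4 = 7.1280
D_5 = 8.0105
D_6 = 9.0021
TV_6 = 9.1750/(0.112−0.0192) = 98.8684
P₀ = Σ Dₜ/(1+r)ᵗ + TV_6/(1+r)^6 = 79.5136

€79.51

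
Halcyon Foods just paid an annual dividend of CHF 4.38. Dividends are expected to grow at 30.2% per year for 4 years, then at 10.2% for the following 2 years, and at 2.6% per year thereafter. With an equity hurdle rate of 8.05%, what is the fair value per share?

CHF 228.40

Three-stage DDM. Project D₁…D_6; terminal Gordon value at t=6 with g = 0.026; discount at r = 0.0805.
D_1 = 5.7028
D_2 = 7.4250
D_3 = 9.6673
D_4 = 12.5869
D_5 = 13.8707
D_6 = 15.2856
TV_6 = 15.6830/(0.0805−0.026) = 287.7611
P₀ = Σ Dₜ/(1+r)ᵗ + TV_6/(1+r)^6 = 228.3955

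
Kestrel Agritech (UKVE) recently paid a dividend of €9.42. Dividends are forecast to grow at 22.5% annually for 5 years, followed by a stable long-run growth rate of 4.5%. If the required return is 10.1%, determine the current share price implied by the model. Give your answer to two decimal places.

Two-stage DDM. Project D₁…D_5 at 0.225, terminal growth 0.045, discount at r = 0.101.
D_1 = 11.5395
D_2 = 14.1359
D_3 = 17.3165
D_4 = 21.2127
D_5 = 25.9855
Terminal value at t=5: TV = D_6/(r−g) = 27.1549/(0.101−0.045) = 484.9083
P₀ = 11.5395/(1+0.101)^1 + 14.1359/(1+0.101)^2 + 17.3165/(1+0.101)^3 + 21.2127/(1+0.101)^4 + 25.9855/(1+0.101)^5 + 484.9083/(1+0.101)^5 = 365.3398

€365.34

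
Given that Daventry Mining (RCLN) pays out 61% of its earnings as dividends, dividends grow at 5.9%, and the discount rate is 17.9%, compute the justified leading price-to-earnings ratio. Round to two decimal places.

Justified leading P/E = b/(r−g) = 0.61/(0.179−0.059) = 5.0833

5.08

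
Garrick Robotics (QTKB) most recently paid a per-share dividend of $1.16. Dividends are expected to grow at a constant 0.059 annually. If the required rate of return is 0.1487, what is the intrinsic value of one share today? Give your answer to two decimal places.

$13.69

Gordon growth model: P₀ = D₁/(r − g). D₁ = 1.16 × (1 + 0.059) = 1.2284.
P₀ = 1.2284 / (0.1487 − 0.059) = 1.2284 / 0.0897 = 13.6950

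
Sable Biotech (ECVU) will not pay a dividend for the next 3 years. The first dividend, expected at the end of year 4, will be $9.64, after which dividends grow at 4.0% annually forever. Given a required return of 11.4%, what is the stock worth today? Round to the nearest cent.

$94.23

Deferred-dividend DDM. At t=3 the remaining stream is a growing perpetuity with first payment D_4 = 9.64.
V_3 = D_4/(r−g) = 9.64/(0.114−0.04) = 130.2703
P₀ = V_3/(1+r)^3 = 130.2703/(1+0.114)^3 = 94.2301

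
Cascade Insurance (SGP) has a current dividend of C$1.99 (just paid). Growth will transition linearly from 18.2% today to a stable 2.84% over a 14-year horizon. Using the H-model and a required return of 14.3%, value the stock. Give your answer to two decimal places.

H-model: P₀ = D₀[(1+g_L) + H(g_S−g_L)]/(r−g_L), with H = 14/2 = 7.
P₀ = 1.99 × [(1+0.0284) + 7×(0.182−0.0284)] / (0.143−0.0284)
   = 1.99 × 2.1036 / 0.1146 = 36.5285

C$36.53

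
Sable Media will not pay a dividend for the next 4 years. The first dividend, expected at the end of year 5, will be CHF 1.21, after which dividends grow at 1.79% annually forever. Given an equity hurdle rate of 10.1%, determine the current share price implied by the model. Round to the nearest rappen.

CHF 9.91

Deferred-dividend DDM. At t=4 the remaining stream is a growing perpetuity with first payment D_5 = 1.21.
V_4 = D_5/(r−g) = 1.21/(0.101−0.0179) = 14.5608
P₀ = V_4/(1+r)^4 = 14.5608/(1+0.101)^4 = 9.9091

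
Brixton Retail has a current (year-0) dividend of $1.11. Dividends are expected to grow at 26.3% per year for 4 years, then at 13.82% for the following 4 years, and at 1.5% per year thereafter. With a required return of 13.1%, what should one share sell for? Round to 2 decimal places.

$28.40

Three-stage DDM. Project D₁…D_8; terminal Gordon value at t=8 with g = 0.015; discount at r = 0.131.
D_1 = 1.4019
D_2 = 1.7706
D_3 = 2.2363
D_4 = 2.8245
D_5 = 3.2148
D_6 = 3.6591
D_7 = 4.1648
D_8 = 4.7404
TV_8 = 4.8115/(0.131−0.015) = 41.4781
P₀ = Σ Dₜ/(1+r)ᵗ + TV_8/(1+r)^8 = 28.4034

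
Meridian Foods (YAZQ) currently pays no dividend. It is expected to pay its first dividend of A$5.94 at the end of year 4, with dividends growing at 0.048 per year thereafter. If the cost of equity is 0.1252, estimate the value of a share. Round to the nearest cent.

Deferred-dividend DDM. At t=3 the remaining stream is a growing perpetuity with first payment D_4 = 5.94.
V_3 = D_4/(r−g) = 5.94/(0.1252−0.048) = 76.9430
P₀ = V_3/(1+r)^3 = 76.9430/(1+0.1252)^3 = 54.0107

A$54.01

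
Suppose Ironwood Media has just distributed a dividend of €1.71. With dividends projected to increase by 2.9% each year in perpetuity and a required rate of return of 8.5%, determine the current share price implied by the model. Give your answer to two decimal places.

Gordon growth model: P₀ = D₁/(r − g). D₁ = 1.71 × (1 + 0.029) = 1.7596.
P₀ = 1.7596 / (0.085 − 0.029) = 1.7596 / 0.056 = 31.4212

€31.42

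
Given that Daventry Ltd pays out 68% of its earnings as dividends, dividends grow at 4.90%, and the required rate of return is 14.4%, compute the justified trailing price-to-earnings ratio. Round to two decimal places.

Justified trailing P/E = b(1+g)/(r−g) = 0.68×(1+0.049)/(0.144−0.049) = 7.5086

7.51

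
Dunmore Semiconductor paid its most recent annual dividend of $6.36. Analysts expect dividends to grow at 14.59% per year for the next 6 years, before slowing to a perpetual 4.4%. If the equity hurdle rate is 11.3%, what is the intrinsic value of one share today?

Two-stage DDM. Project D₁…D_6 at 0.1459, terminal growth 0.044, discount at r = 0.113.
D_1 = 7.2879
D_2 = 8.3512
D_3 = 9.5697
D_4 = 10.9659
D_5 = 12.5658
D_6 = 14.3992
Terminal value at t=6: TV = D_7/(r−g) = 15.0327/(0.113−0.044) = 217.8657
P₀ = 7.2879/(1+0.113)^1 + 8.3512/(1+0.113)^2 + 9.5697/(1+0.113)^3 + 10.9659/(1+0.113)^4 + 12.5658/(1+0.113)^5 + 14.3992/(1+0.113)^6 + 217.8657/(1+0.113)^6 = 156.9171

$156.92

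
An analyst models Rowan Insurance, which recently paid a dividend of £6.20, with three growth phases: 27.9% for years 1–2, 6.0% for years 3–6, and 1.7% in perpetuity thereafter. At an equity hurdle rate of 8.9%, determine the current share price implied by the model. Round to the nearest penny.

£156.26

Three-stage DDM. Project D₁…D_6; terminal Gordon value at t=6 with g = 0.017; discount at r = 0.089.
D_1 = 7.9298
D_2 = 10.1422
D_3 = 10.7507
D_4 = 11.3958
D_5 = 12.0795
D_6 = 12.8043
TV_6 = 13.0220/(0.089−0.017) = 180.8609
P₀ = Σ Dₜ/(1+r)ᵗ + TV_6/(1+r)^6 = 156.2620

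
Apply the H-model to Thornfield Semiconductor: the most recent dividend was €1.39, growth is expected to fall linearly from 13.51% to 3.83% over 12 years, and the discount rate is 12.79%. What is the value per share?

H-model: P₀ = D₀[(1+g_L) + H(g_S−g_L)]/(r−g_L), with H = 12/2 = 6.
P₀ = 1.39 × [(1+0.0383) + 6×(0.1351−0.0383)] / (0.1279−0.0383)
   = 1.39 × 1.6191 / 0.0896 = 25.1177

€25.12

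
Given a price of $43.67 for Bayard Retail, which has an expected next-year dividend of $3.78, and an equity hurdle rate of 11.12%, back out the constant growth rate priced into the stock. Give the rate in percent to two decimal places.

From P₀ = D₁/(r − g), the implied growth is g = r − D₁/P₀.
g = 0.1112 − 3.78/43.67 = 0.1112 − 0.08656 = 0.02464

2.46%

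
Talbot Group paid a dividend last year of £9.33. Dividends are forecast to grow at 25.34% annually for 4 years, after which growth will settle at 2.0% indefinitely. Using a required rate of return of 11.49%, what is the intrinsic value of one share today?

Two-stage DDM. Project D₁…D_4 at 0.2534, terminal growth 0.02, discount at r = 0.1149.
D_1 = 11.6942
D_2 = 14.6575
D_3 = 18.3718
D_4 = 23.0272
Terminal value at t=4: TV = D_5/(r−g) = 23.4877/(0.1149−0.02) = 247.4995
P₀ = 11.6942/(1+0.1149)^1 + 14.6575/(1+0.1149)^2 + 18.3718/(1+0.1149)^3 + 23.0272/(1+0.1149)^4 + 247.4995/(1+0.1149)^4 = 210.6301

£210.63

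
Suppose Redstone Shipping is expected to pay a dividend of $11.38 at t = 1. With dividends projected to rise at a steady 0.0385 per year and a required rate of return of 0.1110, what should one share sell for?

Gordon growth model: P₀ = D₁/(r − g), with D₁ = 11.38 given directly.
P₀ = 11.3800 / (0.111 − 0.0385) = 11.3800 / 0.0725 = 156.9655

$156.97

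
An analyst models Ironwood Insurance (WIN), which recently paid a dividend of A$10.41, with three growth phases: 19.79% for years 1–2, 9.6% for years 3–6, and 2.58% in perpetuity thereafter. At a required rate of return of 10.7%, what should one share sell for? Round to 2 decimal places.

A$218.98

Three-stage DDM. Project D₁…D_6; terminal Gordon value at t=6 with g = 0.0258; discount at r = 0.107.
D_1 = 12.4701
D_2 = 14.9380
D_3 = 16.3720
D_4 = 17.9437
D_5 = 19.6663
D_6 = 21.5543
TV_6 = 22.1104/(0.107−0.0258) = 272.2957
P₀ = Σ Dₜ/(1+r)ᵗ + TV_6/(1+r)^6 = 218.9782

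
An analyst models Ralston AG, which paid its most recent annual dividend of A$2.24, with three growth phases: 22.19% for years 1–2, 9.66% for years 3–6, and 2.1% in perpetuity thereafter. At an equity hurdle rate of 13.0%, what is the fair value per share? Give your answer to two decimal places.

A$36.53

Three-stage DDM. Project D₁…D_6; terminal Gordon value at t=6 with g = 0.021; discount at r = 0.13.
D_1 = 2.7371
D_2 = 3.3444
D_3 = 3.6675
D_4 = 4.0218
D_5 = 4.4103
D_6 = 4.8363
TV_6 = 4.9379/(0.13−0.021) = 45.3014
P₀ = Σ Dₜ/(1+r)ᵗ + TV_6/(1+r)^6 = 36.5255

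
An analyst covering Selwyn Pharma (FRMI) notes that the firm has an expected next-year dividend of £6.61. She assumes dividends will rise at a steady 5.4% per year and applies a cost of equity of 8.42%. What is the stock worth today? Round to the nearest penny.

£218.87

Gordon growth model: P₀ = D₁/(r − g), with D₁ = 6.61 given directly.
P₀ = 6.6100 / (0.0842 − 0.054) = 6.6100 / 0.0302 = 218.8742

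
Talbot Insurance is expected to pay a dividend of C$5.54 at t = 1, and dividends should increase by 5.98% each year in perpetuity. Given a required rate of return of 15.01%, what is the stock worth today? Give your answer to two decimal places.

Gordon growth model: P₀ = D₁/(r − g), with D₁ = 5.54 given directly.
P₀ = 5.5400 / (0.1501 − 0.0598) = 5.5400 / 0.0903 = 61.3511

C$61.35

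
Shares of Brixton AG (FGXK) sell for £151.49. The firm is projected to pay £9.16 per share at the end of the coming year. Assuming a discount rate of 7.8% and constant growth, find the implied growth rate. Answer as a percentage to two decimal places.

From P₀ = D₁/(r − g), the implied growth is g = r − D₁/P₀.
g = 0.078 − 9.16/151.49 = 0.078 − 0.06047 = 0.01753

1.75%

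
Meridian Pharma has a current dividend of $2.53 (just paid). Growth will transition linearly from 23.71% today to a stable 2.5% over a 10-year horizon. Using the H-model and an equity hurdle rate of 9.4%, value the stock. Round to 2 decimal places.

$76.47

H-model: P₀ = D₀[(1+g_L) + H(g_S−g_L)]/(r−g_L), with H = 10/2 = 5.
P₀ = 2.53 × [(1+0.025) + 5×(0.2371−0.025)] / (0.094−0.025)
   = 2.53 × 2.0855 / 0.069 = 76.4683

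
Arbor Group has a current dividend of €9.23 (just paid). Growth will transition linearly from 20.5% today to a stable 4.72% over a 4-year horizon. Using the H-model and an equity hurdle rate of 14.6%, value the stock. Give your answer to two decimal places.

H-model: P₀ = D₀[(1+g_L) + H(g_S−g_L)]/(r−g_L), with H = 4/2 = 2.
P₀ = 9.23 × [(1+0.0472) + 2×(0.205−0.0472)] / (0.146−0.0472)
   = 9.23 × 1.3628 / 0.0988 = 127.3142

€127.31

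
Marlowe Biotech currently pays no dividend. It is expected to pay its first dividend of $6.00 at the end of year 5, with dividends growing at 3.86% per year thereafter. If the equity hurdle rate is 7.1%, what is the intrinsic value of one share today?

Deferred-dividend DDM. At t=4 the remaining stream is a growing perpetuity with first payment D_5 = 6.00.
V_4 = D_5/(r−g) = 6.00/(0.071−0.0386) = 185.1852
P₀ = V_4/(1+r)^4 = 185.1852/(1+0.071)^4 = 140.7500

$140.75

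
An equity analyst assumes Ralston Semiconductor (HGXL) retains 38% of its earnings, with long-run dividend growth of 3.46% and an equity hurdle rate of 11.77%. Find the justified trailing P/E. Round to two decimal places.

Payout ratio b = 1 − 0.38 = 0.62.
Justified trailing P/E = b(1+g)/(r−g) = 0.62×(1+0.0346)/(0.1177−0.0346) = 7.7190

7.72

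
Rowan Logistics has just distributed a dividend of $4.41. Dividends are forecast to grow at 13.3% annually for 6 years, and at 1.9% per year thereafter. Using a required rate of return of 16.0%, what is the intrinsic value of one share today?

$52.06

Two-stage DDM. Project D₁…D_6 at 0.133, terminal growth 0.019, discount at r = 0.16.
D_1 = 4.9965
D_2 = 5.6611
D_3 = 6.4140
D_4 = 7.2671
D_5 = 8.2336
D_6 = 9.3286
Terminal value at t=6: TV = D_7/(r−g) = 9.5059/(0.16−0.019) = 67.4176
P₀ = 4.9965/(1+0.16)^1 + 5.6611/(1+0.16)^2 + 6.4140/(1+0.16)^3 + 7.2671/(1+0.16)^4 + 8.2336/(1+0.16)^5 + 9.3286/(1+0.16)^6 + 67.4176/(1+0.16)^6 = 52.0571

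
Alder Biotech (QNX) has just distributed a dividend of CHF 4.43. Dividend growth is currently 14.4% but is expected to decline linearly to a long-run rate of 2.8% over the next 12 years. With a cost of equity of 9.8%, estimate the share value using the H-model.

CHF 109.10

H-model: P₀ = D₀[(1+g_L) + H(g_S−g_L)]/(r−g_L), with H = 12/2 = 6.
P₀ = 4.43 × [(1+0.028) + 6×(0.144−0.028)] / (0.098−0.028)
   = 4.43 × 1.7240 / 0.07 = 109.1046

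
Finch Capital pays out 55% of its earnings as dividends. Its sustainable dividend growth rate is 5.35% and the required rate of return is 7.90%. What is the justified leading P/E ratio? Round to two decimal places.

21.57

Justified leading P/E = b/(r−g) = 0.55/(0.079−0.0535) = 21.5686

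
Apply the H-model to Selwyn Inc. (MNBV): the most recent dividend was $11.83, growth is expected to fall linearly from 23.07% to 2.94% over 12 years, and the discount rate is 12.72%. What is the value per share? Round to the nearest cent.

$270.61

H-model: P₀ = D₀[(1+g_L) + H(g_S−g_L)]/(r−g_L), with H = 12/2 = 6.
P₀ = 11.83 × [(1+0.0294) + 6×(0.2307−0.0294)] / (0.1272−0.0294)
   = 11.83 × 2.2372 / 0.0978 = 270.6143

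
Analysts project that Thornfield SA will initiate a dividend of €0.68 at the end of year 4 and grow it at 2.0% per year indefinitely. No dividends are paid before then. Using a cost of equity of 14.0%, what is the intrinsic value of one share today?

€3.82

Deferred-dividend DDM. At t=3 the remaining stream is a growing perpetuity with first payment D_4 = 0.68.
V_3 = D_4/(r−g) = 0.68/(0.14−0.02) = 5.6667
P₀ = V_3/(1+r)^3 = 5.6667/(1+0.14)^3 = 3.8248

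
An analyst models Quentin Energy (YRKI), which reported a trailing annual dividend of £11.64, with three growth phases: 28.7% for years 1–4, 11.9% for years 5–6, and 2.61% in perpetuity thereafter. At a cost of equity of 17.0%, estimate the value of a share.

Three-stage DDM. Project D₁…D_6; terminal Gordon value at t=6 with g = 0.0261; discount at r = 0.17.
D_1 = 14.9807
D_2 = 19.2801
D_3 = 24.8135
D_4 = 31.9350
D_5 = 35.7353
D_6 = 39.9878
TV_6 = 41.0315/(0.17−0.0261) = 285.1387
P₀ = Σ Dₜ/(1+r)ᵗ + TV_6/(1+r)^6 = 202.4695

£202.47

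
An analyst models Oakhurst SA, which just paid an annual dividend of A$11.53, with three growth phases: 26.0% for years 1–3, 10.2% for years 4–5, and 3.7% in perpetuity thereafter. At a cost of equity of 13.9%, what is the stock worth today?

A$220.73

Three-stage DDM. Project D₁…D_5; terminal Gordon value at t=5 with g = 0.037; discount at r = 0.139.
D_1 = 14.5278
D_2 = 18.3050
D_3 = 23.0643
D_4 = 25.4169
D_5 = 28.0094
TV_5 = 29.0458/(0.139−0.037) = 284.7624
P₀ = Σ Dₜ/(1+r)ᵗ + TV_5/(1+r)^5 = 220.7336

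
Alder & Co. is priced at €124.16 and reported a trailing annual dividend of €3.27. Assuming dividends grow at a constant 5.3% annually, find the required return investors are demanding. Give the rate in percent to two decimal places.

8.07%

Rearranging the constant-growth DDM: r = D₁/P₀ + g.
D₁ = 3.27 × (1 + 0.053) = 3.4433.
r = 3.4433 / 124.16 + 0.053 = 0.02773 + 0.053 = 0.08073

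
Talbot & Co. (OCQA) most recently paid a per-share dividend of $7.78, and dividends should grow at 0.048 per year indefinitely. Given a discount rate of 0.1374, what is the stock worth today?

$91.20

Gordon growth model: P₀ = D₁/(r − g). D₁ = 7.78 × (1 + 0.048) = 8.1534.
P₀ = 8.1534 / (0.1374 − 0.048) = 8.1534 / 0.0894 = 91.2018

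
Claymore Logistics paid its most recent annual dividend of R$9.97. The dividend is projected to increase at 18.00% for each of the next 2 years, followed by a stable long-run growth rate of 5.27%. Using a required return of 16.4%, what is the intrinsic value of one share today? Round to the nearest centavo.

Two-stage DDM. Project D₁…D_2 at 0.18, terminal growth 0.0527, discount at r = 0.164.
D_1 = 11.7646
D_2 = 13.8822
Terminal value at t=2: TV = D_3/(r−g) = 14.6138/(0.164−0.0527) = 131.3012
P₀ = 11.7646/(1+0.164)^1 + 13.8822/(1+0.164)^2 + 131.3012/(1+0.164)^2 = 117.2617

R$117.26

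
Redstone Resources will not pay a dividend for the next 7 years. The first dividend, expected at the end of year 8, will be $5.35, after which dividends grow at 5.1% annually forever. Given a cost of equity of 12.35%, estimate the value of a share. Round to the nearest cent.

Deferred-dividend DDM. At t=7 the remaining stream is a growing perpetuity with first payment D_8 = 5.35.
V_7 = D_8/(r−g) = 5.35/(0.1235−0.051) = 73.7931
P₀ = V_7/(1+r)^7 = 73.7931/(1+0.1235)^7 = 32.6591

$32.66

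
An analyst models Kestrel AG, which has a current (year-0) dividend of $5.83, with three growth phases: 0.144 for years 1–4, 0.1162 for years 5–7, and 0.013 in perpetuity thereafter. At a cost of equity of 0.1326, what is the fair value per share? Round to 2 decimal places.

$90.79

Three-stage DDM. Project D₁…D_7; terminal Gordon value at t=7 with g = 0.013; discount at r = 0.1326.
D_1 = 6.6695
D_2 = 7.6299
D_3 = 8.7286
D_4 = 9.9856
D_5 = 11.1459
D_6 = 12.4410
D_7 = 13.8867
TV_7 = 14.0672/(0.1326−0.013) = 117.6189
P₀ = Σ Dₜ/(1+r)ᵗ + TV_7/(1+r)^7 = 90.7928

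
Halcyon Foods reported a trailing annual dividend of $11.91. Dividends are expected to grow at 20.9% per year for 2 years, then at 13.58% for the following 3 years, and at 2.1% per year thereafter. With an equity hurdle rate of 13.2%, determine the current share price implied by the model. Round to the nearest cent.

$193.56

Three-stage DDM. Project D₁…D_5; terminal Gordon value at t=5 with g = 0.021; discount at r = 0.132.
D_1 = 14.3992
D_2 = 17.4086
D_3 = 19.7727
D_4 = 22.4578
D_5 = 25.5076
TV_5 = 26.0433/(0.132−0.021) = 234.6242
P₀ = Σ Dₜ/(1+r)ᵗ + TV_5/(1+r)^5 = 193.5595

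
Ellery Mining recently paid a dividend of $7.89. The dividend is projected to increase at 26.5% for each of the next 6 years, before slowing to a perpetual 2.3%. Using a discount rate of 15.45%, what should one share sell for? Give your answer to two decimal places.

Two-stage DDM. Project D₁…D_6 at 0.265, terminal growth 0.023, discount at r = 0.1545.
D_1 = 9.9809
D_2 = 12.6258
D_3 = 15.9716
D_4 = 20.2041
D_5 = 25.5582
D_6 = 32.3311
Terminal value at t=6: TV = D_7/(r−g) = 33.0747/(0.1545−0.023) = 251.5186
P₀ = 9.9809/(1+0.1545)^1 + 12.6258/(1+0.1545)^2 + 15.9716/(1+0.1545)^3 + 20.2041/(1+0.1545)^4 + 25.5582/(1+0.1545)^5 + 32.3311/(1+0.1545)^6 + 251.5186/(1+0.1545)^6 = 172.2049

$172.20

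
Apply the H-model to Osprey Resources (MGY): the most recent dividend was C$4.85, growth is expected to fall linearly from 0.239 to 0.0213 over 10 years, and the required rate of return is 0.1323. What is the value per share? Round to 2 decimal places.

C$92.18

H-model: P₀ = D₀[(1+g_L) + H(g_S−g_L)]/(r−g_L), with H = 10/2 = 5.
P₀ = 4.85 × [(1+0.0213) + 5×(0.239−0.0213)] / (0.1323−0.0213)
   = 4.85 × 2.1098 / 0.111 = 92.1850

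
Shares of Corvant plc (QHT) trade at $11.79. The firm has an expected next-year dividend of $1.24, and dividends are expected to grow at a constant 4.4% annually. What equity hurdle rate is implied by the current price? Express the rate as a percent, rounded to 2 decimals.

Rearranging the constant-growth DDM: r = D₁/P₀ + g.
r = 1.2400 / 11.79 + 0.044 = 0.10517 + 0.044 = 0.14917

14.92%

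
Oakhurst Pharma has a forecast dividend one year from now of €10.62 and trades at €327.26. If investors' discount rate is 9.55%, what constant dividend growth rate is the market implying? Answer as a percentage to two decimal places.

From P₀ = D₁/(r − g), the implied growth is g = r − D₁/P₀.
g = 0.0955 − 10.62/327.26 = 0.0955 − 0.03245 = 0.06305

6.30%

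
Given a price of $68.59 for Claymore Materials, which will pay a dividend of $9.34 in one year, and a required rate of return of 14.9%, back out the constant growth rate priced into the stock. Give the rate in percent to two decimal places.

From P₀ = D₁/(r − g), the implied growth is g = r − D₁/P₀.
g = 0.149 − 9.34/68.59 = 0.149 − 0.13617 = 0.01283

1.28%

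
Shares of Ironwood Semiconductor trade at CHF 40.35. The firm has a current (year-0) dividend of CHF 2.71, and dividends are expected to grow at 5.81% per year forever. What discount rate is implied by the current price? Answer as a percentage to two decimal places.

Rearranging the constant-growth DDM: r = D₁/P₀ + g.
D₁ = 2.71 × (1 + 0.0581) = 2.8675.
r = 2.8675 / 40.35 + 0.0581 = 0.07106 + 0.0581 = 0.12916

12.92%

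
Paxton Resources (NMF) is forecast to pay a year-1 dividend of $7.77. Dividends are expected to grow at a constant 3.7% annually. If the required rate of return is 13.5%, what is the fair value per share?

Gordon growth model: P₀ = D₁/(r − g), with D₁ = 7.77 given directly.
P₀ = 7.7700 / (0.135 − 0.037) = 7.7700 / 0.098 = 79.2857

$79.29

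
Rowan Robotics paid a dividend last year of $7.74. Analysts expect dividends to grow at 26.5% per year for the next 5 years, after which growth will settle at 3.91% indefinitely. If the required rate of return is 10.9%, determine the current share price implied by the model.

Two-stage DDM. Project D₁…D_5 at 0.265, terminal growth 0.0391, discount at r = 0.109.
D_1 = 9.7911
D_2 = 12.3857
D_3 = 15.6680
D_4 = 19.8200
D_5 = 25.0723
Terminal value at t=5: TV = D_6/(r−g) = 26.0526/(0.109−0.0391) = 372.7123
P₀ = 9.7911/(1+0.109)^1 + 12.3857/(1+0.109)^2 + 15.6680/(1+0.109)^3 + 19.8200/(1+0.109)^4 + 25.0723/(1+0.109)^5 + 372.7123/(1+0.109)^5 = 280.6220

$280.62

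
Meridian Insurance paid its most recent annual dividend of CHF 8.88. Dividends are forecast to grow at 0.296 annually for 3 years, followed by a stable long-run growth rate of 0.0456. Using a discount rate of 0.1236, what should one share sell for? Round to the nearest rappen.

Two-stage DDM. Project D₁…D_3 at 0.296, terminal growth 0.0456, discount at r = 0.1236.
D_1 = 11.5085
D_2 = 14.9150
D_3 = 19.3298
Terminal value at t=3: TV = D_4/(r−g) = 20.2113/(0.1236−0.0456) = 259.1188
P₀ = 11.5085/(1+0.1236)^1 + 14.9150/(1+0.1236)^2 + 19.3298/(1+0.1236)^3 + 259.1188/(1+0.1236)^3 = 218.3519

CHF 218.35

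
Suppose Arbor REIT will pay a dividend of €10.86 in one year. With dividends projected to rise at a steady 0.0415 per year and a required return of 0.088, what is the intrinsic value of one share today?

€233.55

Gordon growth model: P₀ = D₁/(r − g), with D₁ = 10.86 given directly.
P₀ = 10.8600 / (0.088 − 0.0415) = 10.8600 / 0.0465 = 233.5484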